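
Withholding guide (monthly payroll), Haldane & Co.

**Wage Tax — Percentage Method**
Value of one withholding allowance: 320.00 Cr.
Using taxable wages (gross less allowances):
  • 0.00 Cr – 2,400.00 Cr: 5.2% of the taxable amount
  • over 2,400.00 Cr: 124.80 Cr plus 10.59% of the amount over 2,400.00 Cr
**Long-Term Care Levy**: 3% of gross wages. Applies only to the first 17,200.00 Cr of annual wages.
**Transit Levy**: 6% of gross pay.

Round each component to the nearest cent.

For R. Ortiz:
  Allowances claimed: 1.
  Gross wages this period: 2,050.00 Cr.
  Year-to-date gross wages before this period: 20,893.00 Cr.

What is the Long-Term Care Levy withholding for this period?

0.00 Cr

Long-Term Care Levy: YTD 20,893.00 Cr ≥ cap 17,200.00 Cr → 0.00 Cr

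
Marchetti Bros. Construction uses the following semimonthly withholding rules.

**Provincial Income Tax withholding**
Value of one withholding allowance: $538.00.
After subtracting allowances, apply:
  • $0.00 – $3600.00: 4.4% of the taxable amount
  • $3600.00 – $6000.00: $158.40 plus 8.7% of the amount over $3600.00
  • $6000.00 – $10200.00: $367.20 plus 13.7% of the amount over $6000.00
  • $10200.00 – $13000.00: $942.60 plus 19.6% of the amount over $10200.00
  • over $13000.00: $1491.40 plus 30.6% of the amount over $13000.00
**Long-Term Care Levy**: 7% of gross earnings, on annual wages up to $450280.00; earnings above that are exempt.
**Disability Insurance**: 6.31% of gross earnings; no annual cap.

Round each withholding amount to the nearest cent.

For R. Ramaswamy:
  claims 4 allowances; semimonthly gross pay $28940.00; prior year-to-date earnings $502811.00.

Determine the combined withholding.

$7536.64

Provincial Income Tax: taxable = $28940.00 − 4×$538.00 = $26788.00
  $1491.40 + 30.6% × ($26788.00 − $13000.00) = $1491.40 + 30.6% × $13788.00 = $5710.53
Long-Term Care Levy: YTD $502811.00 ≥ cap $450280.00 → $0.00
Disability Insurance: 6.31% × $28940.00 = $1826.11
Total: $5710.53 + $0.00 + $1826.11 = $7536.64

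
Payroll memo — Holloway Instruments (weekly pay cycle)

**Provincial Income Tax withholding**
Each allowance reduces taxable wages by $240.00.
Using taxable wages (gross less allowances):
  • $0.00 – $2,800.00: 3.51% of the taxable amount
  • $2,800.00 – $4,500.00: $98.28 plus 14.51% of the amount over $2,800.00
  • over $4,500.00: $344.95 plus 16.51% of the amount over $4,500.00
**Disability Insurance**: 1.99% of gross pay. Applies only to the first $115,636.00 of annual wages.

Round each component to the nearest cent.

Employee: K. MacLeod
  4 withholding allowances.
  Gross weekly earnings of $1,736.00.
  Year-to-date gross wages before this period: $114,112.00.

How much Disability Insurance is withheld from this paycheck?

$30.33

Disability Insurance: cap $115,636.00 − YTD $114,112.00 = $1,524.00 subject; 1.99% × $1,524.00 = $30.33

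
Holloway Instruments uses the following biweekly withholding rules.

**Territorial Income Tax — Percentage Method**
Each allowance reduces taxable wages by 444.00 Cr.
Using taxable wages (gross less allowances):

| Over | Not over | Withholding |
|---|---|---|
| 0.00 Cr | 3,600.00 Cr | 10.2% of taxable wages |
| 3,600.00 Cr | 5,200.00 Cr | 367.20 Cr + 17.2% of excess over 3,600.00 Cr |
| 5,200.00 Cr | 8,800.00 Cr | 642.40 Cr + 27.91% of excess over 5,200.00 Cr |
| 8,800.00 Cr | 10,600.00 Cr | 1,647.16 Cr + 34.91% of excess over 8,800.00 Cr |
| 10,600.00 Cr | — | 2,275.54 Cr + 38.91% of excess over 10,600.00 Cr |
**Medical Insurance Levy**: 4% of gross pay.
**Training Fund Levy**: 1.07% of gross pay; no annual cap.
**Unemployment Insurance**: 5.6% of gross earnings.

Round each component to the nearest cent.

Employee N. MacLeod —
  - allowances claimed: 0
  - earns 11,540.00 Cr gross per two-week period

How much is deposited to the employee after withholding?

Territorial Income Tax: taxable = 11,540.00 Cr
  2,275.54 Cr + 38.91% × (11,540.00 Cr − 10,600.00 Cr) = 2,275.54 Cr + 38.91% × 940.00 Cr = 2,641.29 Cr
Medical Insurance Levy: 4% × 11,540.00 Cr = 461.60 Cr
Training Fund Levy: 1.07% × 11,540.00 Cr = 123.48 Cr
Unemployment Insurance: 5.6% × 11,540.00 Cr = 646.24 Cr
Total withheld: 2,641.29 Cr + 461.60 Cr + 123.48 Cr + 646.24 Cr = 3,872.61 Cr
Net pay: 11,540.00 Cr − 3,872.61 Cr = 7,667.39 Cr

7,667.39 Cr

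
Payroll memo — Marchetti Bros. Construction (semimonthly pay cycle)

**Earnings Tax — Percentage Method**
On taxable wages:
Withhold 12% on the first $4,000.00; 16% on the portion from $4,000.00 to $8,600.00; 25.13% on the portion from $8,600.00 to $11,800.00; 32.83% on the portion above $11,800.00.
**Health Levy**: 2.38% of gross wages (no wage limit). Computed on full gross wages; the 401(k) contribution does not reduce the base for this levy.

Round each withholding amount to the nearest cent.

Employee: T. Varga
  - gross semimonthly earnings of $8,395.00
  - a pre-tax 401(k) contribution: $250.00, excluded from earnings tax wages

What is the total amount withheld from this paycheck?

Earnings Tax: taxable = $8,395.00 − $250.00 = $8,145.00
  $480.00 + 16% × ($8,145.00 − $4,000.00) = $480.00 + 16% × $4,145.00 = $1,143.20
Health Levy: 2.38% × $8,395.00 = $199.80
Total: $1,143.20 + $199.80 = $1,343.00

$1,343.00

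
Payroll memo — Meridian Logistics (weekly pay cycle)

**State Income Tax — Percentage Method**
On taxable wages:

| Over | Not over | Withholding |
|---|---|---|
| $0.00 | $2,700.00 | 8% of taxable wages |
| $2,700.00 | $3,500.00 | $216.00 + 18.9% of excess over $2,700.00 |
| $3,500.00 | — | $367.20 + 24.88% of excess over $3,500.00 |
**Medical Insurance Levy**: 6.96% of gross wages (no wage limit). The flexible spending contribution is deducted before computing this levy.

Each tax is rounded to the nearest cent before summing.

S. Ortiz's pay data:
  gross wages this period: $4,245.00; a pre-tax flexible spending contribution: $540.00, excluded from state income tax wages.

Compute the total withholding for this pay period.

State Income Tax: taxable = $4,245.00 − $540.00 = $3,705.00
  $367.20 + 24.88% × ($3,705.00 − $3,500.00) = $367.20 + 24.88% × $205.00 = $418.20
Medical Insurance Levy: 6.96% × $3,705.00 = $257.87
Total: $418.20 + $257.87 = $676.07

$676.07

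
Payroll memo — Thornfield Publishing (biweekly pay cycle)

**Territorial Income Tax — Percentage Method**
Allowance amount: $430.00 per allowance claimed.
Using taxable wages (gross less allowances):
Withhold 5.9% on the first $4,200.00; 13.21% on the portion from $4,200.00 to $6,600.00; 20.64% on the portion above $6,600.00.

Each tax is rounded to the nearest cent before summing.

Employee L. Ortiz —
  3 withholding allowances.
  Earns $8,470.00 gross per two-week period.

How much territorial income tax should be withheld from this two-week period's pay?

Territorial Income Tax: taxable = $8,470.00 − 3×$430.00 = $7,180.00
  $564.84 + 20.64% × ($7,180.00 − $6,600.00) = $564.84 + 20.64% × $580.00 = $684.55

$684.55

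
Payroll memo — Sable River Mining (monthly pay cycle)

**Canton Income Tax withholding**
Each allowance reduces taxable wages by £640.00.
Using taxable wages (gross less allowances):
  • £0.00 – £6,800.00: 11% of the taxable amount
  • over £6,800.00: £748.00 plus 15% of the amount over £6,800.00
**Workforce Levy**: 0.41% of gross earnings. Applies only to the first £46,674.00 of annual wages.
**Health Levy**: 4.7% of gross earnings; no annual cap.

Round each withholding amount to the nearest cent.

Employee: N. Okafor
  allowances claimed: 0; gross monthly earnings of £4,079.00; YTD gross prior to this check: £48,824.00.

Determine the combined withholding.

£640.40

Canton Income Tax: taxable = £4,079.00
  11% × £4,079.00 = £448.69
Workforce Levy: YTD £48,824.00 ≥ cap £46,674.00 → £0.00
Health Levy: 4.7% × £4,079.00 = £191.71
Total: £448.69 + £0.00 + £191.71 = £640.40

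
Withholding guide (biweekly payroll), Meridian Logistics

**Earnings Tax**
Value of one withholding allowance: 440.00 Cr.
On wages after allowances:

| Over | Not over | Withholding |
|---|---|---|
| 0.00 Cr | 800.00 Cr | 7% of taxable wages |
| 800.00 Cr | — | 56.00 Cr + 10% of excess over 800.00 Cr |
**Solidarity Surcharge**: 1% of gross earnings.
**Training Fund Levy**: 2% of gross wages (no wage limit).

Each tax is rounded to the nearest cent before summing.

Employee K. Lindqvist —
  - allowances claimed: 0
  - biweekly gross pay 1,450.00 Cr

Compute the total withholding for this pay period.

164.50 Cr

Earnings Tax: taxable = 1,450.00 Cr
  56.00 Cr + 10% × (1,450.00 Cr − 800.00 Cr) = 56.00 Cr + 10% × 650.00 Cr = 121.00 Cr
Solidarity Surcharge: 1% × 1,450.00 Cr = 14.50 Cr
Training Fund Levy: 2% × 1,450.00 Cr = 29.00 Cr
Total: 121.00 Cr + 14.50 Cr + 29.00 Cr = 164.50 Cr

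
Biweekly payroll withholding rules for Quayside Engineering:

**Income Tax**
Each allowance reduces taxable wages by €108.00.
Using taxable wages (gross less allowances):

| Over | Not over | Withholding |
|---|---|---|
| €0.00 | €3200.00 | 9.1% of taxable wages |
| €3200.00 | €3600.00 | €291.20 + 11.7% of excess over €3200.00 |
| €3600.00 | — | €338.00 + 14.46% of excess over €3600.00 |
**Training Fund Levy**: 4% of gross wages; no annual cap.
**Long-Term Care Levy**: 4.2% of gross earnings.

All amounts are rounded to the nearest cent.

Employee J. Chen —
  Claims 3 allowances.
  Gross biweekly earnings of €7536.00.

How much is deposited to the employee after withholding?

€6057.75

Income Tax: taxable = €7536.00 − 3×€108.00 = €7212.00
  €338.00 + 14.46% × (€7212.00 − €3600.00) = €338.00 + 14.46% × €3612.00 = €860.30
Training Fund Levy: 4% × €7536.00 = €301.44
Long-Term Care Levy: 4.2% × €7536.00 = €316.51
Total withheld: €860.30 + €301.44 + €316.51 = €1478.25
Net pay: €7536.00 − €1478.25 = €6057.75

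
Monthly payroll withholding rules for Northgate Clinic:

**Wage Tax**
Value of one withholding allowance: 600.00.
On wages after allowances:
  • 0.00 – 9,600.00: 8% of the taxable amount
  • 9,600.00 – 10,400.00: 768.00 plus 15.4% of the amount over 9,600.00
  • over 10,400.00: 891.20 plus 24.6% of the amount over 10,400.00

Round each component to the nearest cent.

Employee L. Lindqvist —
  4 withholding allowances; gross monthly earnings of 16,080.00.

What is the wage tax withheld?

1,698.08

Wage Tax: taxable = 16,080.00 − 4×600.00 = 13,680.00
  891.20 + 24.6% × (13,680.00 − 10,400.00) = 891.20 + 24.6% × 3,280.00 = 1,698.08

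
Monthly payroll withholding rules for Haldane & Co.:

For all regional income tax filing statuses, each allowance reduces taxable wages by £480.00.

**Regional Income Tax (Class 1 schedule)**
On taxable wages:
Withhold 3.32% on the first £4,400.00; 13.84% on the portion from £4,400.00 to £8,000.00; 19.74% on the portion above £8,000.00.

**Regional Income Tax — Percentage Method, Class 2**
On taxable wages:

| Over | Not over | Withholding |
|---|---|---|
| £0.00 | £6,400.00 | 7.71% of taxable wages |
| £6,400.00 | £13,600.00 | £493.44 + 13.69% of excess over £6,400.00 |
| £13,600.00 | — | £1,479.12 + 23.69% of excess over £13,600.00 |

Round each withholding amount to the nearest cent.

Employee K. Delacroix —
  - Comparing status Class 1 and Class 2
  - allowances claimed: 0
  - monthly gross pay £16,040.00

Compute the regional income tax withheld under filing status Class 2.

Regional Income Tax (Class 2): taxable = £16,040.00
  £1,479.12 + 23.69% × (£16,040.00 − £13,600.00) = £1,479.12 + 23.69% × £2,440.00 = £2,057.16

£2,057.16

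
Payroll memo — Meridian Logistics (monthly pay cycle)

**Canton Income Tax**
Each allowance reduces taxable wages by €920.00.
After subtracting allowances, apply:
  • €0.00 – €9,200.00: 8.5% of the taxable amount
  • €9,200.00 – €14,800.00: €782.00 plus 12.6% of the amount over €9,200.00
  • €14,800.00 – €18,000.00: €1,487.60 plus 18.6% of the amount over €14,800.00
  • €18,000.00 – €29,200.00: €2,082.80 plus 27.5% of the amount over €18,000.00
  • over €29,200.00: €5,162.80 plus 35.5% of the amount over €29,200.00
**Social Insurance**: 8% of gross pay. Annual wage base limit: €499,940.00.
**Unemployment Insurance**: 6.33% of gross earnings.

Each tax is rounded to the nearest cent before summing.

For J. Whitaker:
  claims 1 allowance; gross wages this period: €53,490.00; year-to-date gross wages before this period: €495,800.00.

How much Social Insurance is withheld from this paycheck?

€331.20

Social Insurance: cap €499,940.00 − YTD €495,800.00 = €4,140.00 subject; 8% × €4,140.00 = €331.20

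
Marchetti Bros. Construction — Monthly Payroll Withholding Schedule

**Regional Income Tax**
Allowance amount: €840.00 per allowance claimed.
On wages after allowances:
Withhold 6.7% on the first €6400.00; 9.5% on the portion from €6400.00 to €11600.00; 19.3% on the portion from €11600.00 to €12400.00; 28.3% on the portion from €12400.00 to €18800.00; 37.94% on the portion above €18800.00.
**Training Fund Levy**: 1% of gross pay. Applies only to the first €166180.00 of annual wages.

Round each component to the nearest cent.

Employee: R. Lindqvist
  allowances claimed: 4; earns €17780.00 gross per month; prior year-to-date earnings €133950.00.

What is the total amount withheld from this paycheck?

Regional Income Tax: taxable = €17780.00 − 4×€840.00 = €14420.00
  €1077.20 + 28.3% × (€14420.00 − €12400.00) = €1077.20 + 28.3% × €2020.00 = €1648.86
Training Fund Levy: 1% × €17780.00 = €177.80
Total: €1648.86 + €177.80 = €1826.66

€1826.66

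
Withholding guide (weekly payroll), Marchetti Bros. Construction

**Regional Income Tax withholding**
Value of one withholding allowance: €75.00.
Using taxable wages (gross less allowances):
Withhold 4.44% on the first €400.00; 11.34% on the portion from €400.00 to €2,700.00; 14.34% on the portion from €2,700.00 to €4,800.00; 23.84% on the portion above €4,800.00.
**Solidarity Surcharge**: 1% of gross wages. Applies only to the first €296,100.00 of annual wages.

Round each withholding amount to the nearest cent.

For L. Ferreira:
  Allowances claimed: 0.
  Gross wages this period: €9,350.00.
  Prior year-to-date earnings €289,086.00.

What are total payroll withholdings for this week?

€1,734.58

Regional Income Tax: taxable = €9,350.00
  €579.72 + 23.84% × (€9,350.00 − €4,800.00) = €579.72 + 23.84% × €4,550.00 = €1,664.44
Solidarity Surcharge: cap €296,100.00 − YTD €289,086.00 = €7,014.00 subject; 1% × €7,014.00 = €70.14
Total: €1,664.44 + €70.14 = €1,734.58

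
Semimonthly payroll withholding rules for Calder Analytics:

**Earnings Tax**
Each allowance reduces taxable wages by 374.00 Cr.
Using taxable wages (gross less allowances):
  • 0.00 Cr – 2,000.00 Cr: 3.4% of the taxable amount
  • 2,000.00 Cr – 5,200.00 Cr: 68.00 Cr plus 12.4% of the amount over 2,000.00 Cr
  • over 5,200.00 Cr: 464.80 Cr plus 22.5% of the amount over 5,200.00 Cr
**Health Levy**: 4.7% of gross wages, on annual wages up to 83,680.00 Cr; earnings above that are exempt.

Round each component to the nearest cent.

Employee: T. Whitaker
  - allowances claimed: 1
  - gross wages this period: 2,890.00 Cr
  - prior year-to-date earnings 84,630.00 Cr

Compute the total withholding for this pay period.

Earnings Tax: taxable = 2,890.00 Cr − 1×374.00 Cr = 2,516.00 Cr
  68.00 Cr + 12.4% × (2,516.00 Cr − 2,000.00 Cr) = 68.00 Cr + 12.4% × 516.00 Cr = 131.98 Cr
Health Levy: YTD 84,630.00 Cr ≥ cap 83,680.00 Cr → 0.00 Cr
Total: 131.98 Cr + 0.00 Cr = 131.98 Cr

131.98 Cr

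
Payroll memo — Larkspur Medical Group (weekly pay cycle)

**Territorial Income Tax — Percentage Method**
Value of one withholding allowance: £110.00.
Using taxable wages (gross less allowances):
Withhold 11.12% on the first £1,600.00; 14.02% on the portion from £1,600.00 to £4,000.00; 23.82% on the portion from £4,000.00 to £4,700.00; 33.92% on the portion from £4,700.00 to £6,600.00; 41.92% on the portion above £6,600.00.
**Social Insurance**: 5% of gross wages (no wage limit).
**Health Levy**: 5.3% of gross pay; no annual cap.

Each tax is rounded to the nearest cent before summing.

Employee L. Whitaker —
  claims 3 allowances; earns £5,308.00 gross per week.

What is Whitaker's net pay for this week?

Territorial Income Tax: taxable = £5,308.00 − 3×£110.00 = £4,978.00
  £681.14 + 33.92% × (£4,978.00 − £4,700.00) = £681.14 + 33.92% × £278.00 = £775.44
Social Insurance: 5% × £5,308.00 = £265.40
Health Levy: 5.3% × £5,308.00 = £281.32
Total withheld: £775.44 + £265.40 + £281.32 = £1,322.16
Net pay: £5,308.00 − £1,322.16 = £3,985.84

£3,985.84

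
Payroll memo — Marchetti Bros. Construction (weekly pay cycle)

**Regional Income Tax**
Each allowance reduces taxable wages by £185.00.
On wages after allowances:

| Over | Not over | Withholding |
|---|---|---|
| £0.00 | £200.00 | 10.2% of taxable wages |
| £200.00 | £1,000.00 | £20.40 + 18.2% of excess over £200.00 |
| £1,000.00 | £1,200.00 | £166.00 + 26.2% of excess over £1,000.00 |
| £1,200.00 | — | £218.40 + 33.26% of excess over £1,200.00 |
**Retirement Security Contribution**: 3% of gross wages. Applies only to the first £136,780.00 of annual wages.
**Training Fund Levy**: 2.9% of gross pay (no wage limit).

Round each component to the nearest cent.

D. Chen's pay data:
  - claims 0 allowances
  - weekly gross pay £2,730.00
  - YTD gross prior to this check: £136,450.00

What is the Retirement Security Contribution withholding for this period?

£9.90

Retirement Security Contribution: cap £136,780.00 − YTD £136,450.00 = £330.00 subject; 3% × £330.00 = £9.90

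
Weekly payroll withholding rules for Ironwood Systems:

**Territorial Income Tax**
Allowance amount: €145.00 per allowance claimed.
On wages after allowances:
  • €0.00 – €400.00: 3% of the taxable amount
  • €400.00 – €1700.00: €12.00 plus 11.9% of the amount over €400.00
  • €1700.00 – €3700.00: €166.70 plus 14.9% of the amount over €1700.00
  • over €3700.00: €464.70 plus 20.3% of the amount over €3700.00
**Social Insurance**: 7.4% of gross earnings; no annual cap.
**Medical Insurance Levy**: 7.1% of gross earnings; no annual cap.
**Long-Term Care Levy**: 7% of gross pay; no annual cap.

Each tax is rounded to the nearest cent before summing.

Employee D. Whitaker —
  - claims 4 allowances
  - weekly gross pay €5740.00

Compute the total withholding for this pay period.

€1995.18

Territorial Income Tax: taxable = €5740.00 − 4×€145.00 = €5160.00
  €464.70 + 20.3% × (€5160.00 − €3700.00) = €464.70 + 20.3% × €1460.00 = €761.08
Social Insurance: 7.4% × €5740.00 = €424.76
Medical Insurance Levy: 7.1% × €5740.00 = €407.54
Long-Term Care Levy: 7% × €5740.00 = €401.80
Total: €761.08 + €424.76 + €407.54 + €401.80 = €1995.18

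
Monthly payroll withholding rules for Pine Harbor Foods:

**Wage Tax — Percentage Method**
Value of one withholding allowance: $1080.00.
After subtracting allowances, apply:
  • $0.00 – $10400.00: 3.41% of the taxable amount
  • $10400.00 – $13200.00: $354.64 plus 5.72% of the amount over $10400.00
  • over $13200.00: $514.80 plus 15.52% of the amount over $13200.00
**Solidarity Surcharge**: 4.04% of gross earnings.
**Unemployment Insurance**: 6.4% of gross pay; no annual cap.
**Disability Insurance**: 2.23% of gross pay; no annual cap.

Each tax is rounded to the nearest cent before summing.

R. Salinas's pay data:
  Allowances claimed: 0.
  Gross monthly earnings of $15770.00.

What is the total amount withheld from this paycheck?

Wage Tax: taxable = $15770.00
  $514.80 + 15.52% × ($15770.00 − $13200.00) = $514.80 + 15.52% × $2570.00 = $913.66
Solidarity Surcharge: 4.04% × $15770.00 = $637.11
Unemployment Insurance: 6.4% × $15770.00 = $1009.28
Disability Insurance: 2.23% × $15770.00 = $351.67
Total: $913.66 + $637.11 + $1009.28 + $351.67 = $2911.72

$2911.72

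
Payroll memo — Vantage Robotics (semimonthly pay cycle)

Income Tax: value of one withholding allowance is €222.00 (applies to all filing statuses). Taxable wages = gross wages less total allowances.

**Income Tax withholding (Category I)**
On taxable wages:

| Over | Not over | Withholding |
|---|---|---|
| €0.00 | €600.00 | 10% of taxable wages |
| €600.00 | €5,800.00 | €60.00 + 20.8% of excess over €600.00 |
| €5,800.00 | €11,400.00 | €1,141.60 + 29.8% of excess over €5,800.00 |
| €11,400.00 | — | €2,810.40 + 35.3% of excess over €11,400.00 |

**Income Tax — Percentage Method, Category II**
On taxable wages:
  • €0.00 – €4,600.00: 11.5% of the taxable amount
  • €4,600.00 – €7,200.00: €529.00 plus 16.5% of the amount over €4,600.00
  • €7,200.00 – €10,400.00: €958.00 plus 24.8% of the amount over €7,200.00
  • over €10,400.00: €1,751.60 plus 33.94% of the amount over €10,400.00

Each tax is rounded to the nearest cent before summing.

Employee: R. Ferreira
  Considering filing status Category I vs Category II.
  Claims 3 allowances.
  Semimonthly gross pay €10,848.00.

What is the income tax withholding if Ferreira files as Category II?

Income Tax (Category II): taxable = €10,848.00 − 3×€222.00 = €10,182.00
  €958.00 + 24.8% × (€10,182.00 − €7,200.00) = €958.00 + 24.8% × €2,982.00 = €1,697.54

€1,697.54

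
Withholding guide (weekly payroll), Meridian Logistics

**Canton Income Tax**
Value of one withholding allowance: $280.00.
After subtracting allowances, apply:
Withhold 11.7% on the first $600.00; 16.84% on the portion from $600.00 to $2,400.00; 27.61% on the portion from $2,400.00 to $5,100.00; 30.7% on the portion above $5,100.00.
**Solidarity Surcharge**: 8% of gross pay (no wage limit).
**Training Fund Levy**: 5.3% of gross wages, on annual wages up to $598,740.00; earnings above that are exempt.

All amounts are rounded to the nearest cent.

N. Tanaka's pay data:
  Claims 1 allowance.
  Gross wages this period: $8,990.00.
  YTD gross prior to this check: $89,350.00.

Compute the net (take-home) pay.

$5,567.27

Canton Income Tax: taxable = $8,990.00 − 1×$280.00 = $8,710.00
  $1,118.79 + 30.7% × ($8,710.00 − $5,100.00) = $1,118.79 + 30.7% × $3,610.00 = $2,227.06
Solidarity Surcharge: 8% × $8,990.00 = $719.20
Training Fund Levy: 5.3% × $8,990.00 = $476.47
Total withheld: $2,227.06 + $719.20 + $476.47 = $3,422.73
Net pay: $8,990.00 − $3,422.73 = $5,567.27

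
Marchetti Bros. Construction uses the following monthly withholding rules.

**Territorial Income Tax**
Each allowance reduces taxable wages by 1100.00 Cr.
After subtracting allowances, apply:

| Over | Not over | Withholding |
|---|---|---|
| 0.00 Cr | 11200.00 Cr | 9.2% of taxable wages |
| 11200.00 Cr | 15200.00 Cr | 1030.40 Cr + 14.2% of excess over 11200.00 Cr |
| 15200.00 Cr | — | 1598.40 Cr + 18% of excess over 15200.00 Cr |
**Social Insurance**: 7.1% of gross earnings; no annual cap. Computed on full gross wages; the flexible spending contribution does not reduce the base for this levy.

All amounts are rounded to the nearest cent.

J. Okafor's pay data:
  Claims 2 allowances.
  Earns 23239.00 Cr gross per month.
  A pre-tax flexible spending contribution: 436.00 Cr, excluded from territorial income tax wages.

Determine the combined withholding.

Territorial Income Tax: taxable = 23239.00 Cr − 436.00 Cr − 2×1100.00 Cr = 20603.00 Cr
  1598.40 Cr + 18% × (20603.00 Cr − 15200.00 Cr) = 1598.40 Cr + 18% × 5403.00 Cr = 2570.94 Cr
Social Insurance: 7.1% × 23239.00 Cr = 1649.97 Cr
Total: 2570.94 Cr + 1649.97 Cr = 4220.91 Cr

4220.91 Cr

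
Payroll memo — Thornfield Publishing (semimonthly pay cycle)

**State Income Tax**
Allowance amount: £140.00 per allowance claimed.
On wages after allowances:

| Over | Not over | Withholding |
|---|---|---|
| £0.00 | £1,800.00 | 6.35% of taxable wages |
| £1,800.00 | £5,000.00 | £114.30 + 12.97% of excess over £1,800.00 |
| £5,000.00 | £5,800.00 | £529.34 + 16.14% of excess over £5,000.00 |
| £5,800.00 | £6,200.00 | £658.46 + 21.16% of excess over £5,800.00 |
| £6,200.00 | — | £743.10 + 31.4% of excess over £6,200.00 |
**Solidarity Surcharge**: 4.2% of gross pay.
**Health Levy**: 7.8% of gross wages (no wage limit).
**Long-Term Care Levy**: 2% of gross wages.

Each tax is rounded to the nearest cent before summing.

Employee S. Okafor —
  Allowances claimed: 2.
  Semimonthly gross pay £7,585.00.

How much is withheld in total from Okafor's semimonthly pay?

State Income Tax: taxable = £7,585.00 − 2×£140.00 = £7,305.00
  £743.10 + 31.4% × (£7,305.00 − £6,200.00) = £743.10 + 31.4% × £1,105.00 = £1,090.07
Solidarity Surcharge: 4.2% × £7,585.00 = £318.57
Health Levy: 7.8% × £7,585.00 = £591.63
Long-Term Care Levy: 2% × £7,585.00 = £151.70
Total: £1,090.07 + £318.57 + £591.63 + £151.70 = £2,151.97

£2,151.97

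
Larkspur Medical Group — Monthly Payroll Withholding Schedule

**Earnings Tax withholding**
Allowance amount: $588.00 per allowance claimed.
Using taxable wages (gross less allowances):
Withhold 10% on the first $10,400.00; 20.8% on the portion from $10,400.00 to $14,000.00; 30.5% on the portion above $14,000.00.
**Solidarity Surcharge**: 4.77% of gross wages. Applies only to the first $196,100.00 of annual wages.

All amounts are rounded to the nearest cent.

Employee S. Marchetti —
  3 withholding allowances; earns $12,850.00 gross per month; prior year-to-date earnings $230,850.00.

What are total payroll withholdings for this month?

$1,182.69

Earnings Tax: taxable = $12,850.00 − 3×$588.00 = $11,086.00
  $1,040.00 + 20.8% × ($11,086.00 − $10,400.00) = $1,040.00 + 20.8% × $686.00 = $1,182.69
Solidarity Surcharge: YTD $230,850.00 ≥ cap $196,100.00 → $0.00
Total: $1,182.69 + $0.00 = $1,182.69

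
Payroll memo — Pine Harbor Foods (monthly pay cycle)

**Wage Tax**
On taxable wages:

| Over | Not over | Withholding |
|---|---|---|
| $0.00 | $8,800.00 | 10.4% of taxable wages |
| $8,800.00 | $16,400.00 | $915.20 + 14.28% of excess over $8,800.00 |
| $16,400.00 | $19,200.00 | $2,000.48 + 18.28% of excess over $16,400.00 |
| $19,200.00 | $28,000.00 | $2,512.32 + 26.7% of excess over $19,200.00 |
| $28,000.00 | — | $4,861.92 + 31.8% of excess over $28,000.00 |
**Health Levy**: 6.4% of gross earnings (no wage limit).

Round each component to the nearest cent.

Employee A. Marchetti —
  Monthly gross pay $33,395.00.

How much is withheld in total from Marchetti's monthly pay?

Wage Tax: taxable = $33,395.00
  $4,861.92 + 31.8% × ($33,395.00 − $28,000.00) = $4,861.92 + 31.8% × $5,395.00 = $6,577.53
Health Levy: 6.4% × $33,395.00 = $2,137.28
Total: $6,577.53 + $2,137.28 = $8,714.81

$8,714.81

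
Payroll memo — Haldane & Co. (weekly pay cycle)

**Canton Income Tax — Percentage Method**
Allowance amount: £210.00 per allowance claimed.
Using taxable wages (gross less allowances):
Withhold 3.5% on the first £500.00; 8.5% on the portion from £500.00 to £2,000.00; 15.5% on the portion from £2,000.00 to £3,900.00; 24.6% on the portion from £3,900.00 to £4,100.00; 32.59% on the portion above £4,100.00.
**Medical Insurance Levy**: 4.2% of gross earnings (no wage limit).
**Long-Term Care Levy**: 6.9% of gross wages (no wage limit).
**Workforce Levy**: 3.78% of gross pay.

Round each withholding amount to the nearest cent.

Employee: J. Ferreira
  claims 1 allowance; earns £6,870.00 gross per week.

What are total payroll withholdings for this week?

£2,345.26

Canton Income Tax: taxable = £6,870.00 − 1×£210.00 = £6,660.00
  £488.70 + 32.59% × (£6,660.00 − £4,100.00) = £488.70 + 32.59% × £2,560.00 = £1,323.00
Medical Insurance Levy: 4.2% × £6,870.00 = £288.54
Long-Term Care Levy: 6.9% × £6,870.00 = £474.03
Workforce Levy: 3.78% × £6,870.00 = £259.69
Total: £1,323.00 + £288.54 + £474.03 + £259.69 = £2,345.26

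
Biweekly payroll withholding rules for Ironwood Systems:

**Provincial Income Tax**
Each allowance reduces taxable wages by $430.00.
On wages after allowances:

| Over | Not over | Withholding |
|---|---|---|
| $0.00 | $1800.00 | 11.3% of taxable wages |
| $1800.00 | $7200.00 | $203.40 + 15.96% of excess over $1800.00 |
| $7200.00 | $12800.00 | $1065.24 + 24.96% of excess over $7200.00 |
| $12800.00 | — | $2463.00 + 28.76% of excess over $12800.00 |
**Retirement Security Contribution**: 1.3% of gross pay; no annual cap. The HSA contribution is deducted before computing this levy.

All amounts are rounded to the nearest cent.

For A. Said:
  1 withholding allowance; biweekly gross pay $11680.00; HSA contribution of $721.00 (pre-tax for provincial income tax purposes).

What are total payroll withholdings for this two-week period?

Provincial Income Tax: taxable = $11680.00 − $721.00 − 1×$430.00 = $10529.00
  $1065.24 + 24.96% × ($10529.00 − $7200.00) = $1065.24 + 24.96% × $3329.00 = $1896.16
Retirement Security Contribution: 1.3% × $10959.00 = $142.47
Total: $1896.16 + $142.47 = $2038.63

$2038.63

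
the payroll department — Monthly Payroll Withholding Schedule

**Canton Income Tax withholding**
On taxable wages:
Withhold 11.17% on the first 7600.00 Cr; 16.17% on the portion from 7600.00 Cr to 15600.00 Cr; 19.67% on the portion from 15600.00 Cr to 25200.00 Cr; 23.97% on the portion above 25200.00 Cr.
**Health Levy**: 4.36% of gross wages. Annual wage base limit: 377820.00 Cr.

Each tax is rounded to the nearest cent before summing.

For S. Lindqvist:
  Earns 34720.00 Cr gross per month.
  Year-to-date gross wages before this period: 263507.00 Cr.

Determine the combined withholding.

Canton Income Tax: taxable = 34720.00 Cr
  4030.84 Cr + 23.97% × (34720.00 Cr − 25200.00 Cr) = 4030.84 Cr + 23.97% × 9520.00 Cr = 6312.78 Cr
Health Levy: 4.36% × 34720.00 Cr = 1513.79 Cr
Total: 6312.78 Cr + 1513.79 Cr = 7826.57 Cr

7826.57 Cr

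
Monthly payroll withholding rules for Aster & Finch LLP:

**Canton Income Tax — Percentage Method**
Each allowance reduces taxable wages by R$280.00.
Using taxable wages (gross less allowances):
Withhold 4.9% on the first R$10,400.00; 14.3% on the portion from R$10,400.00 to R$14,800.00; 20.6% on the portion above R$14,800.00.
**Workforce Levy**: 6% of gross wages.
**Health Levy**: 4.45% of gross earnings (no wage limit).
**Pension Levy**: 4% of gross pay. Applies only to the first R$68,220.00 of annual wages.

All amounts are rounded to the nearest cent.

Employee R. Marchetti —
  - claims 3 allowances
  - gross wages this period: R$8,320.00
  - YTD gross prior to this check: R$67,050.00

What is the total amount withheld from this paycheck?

Canton Income Tax: taxable = R$8,320.00 − 3×R$280.00 = R$7,480.00
  4.9% × R$7,480.00 = R$366.52
Workforce Levy: 6% × R$8,320.00 = R$499.20
Health Levy: 4.45% × R$8,320.00 = R$370.24
Pension Levy: cap R$68,220.00 − YTD R$67,050.00 = R$1,170.00 subject; 4% × R$1,170.00 = R$46.80
Total: R$366.52 + R$499.20 + R$370.24 + R$46.80 = R$1,282.76

R$1,282.76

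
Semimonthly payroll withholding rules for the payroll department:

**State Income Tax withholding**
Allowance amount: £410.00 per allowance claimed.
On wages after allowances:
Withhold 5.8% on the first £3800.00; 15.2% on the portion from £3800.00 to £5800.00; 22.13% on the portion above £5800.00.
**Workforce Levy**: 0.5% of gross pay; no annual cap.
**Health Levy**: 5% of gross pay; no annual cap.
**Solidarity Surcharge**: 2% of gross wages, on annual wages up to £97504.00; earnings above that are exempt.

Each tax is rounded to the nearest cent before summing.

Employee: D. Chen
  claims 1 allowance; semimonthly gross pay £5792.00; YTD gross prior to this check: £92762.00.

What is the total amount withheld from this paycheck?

State Income Tax: taxable = £5792.00 − 1×£410.00 = £5382.00
  £220.40 + 15.2% × (£5382.00 − £3800.00) = £220.40 + 15.2% × £1582.00 = £460.86
Workforce Levy: 0.5% × £5792.00 = £28.96
Health Levy: 5% × £5792.00 = £289.60
Solidarity Surcharge: cap £97504.00 − YTD £92762.00 = £4742.00 subject; 2% × £4742.00 = £94.84
Total: £460.86 + £28.96 + £289.60 + £94.84 = £874.26

£874.26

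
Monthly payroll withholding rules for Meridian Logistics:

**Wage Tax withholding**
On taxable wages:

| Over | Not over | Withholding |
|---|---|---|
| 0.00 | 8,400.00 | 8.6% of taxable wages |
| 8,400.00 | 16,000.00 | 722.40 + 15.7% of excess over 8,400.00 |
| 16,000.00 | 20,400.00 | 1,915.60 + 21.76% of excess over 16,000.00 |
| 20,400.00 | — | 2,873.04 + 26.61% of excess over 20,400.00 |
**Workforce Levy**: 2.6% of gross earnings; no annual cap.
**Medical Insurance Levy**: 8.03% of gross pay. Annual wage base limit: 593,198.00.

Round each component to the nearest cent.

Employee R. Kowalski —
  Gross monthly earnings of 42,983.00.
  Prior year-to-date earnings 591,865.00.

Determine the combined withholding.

10,106.98

Wage Tax: taxable = 42,983.00
  2,873.04 + 26.61% × (42,983.00 − 20,400.00) = 2,873.04 + 26.61% × 22,583.00 = 8,882.38
Workforce Levy: 2.6% × 42,983.00 = 1,117.56
Medical Insurance Levy: cap 593,198.00 − YTD 591,865.00 = 1,333.00 subject; 8.03% × 1,333.00 = 107.04
Total: 8,882.38 + 1,117.56 + 107.04 = 10,106.98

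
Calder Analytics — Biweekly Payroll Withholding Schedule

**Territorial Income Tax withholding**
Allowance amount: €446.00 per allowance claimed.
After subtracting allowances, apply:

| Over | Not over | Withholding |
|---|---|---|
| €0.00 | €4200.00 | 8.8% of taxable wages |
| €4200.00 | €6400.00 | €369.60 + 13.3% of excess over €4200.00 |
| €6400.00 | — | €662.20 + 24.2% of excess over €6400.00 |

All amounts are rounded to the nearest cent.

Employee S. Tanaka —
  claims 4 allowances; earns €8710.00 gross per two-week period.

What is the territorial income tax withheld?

€789.49

Territorial Income Tax: taxable = €8710.00 − 4×€446.00 = €6926.00
  €662.20 + 24.2% × (€6926.00 − €6400.00) = €662.20 + 24.2% × €526.00 = €789.49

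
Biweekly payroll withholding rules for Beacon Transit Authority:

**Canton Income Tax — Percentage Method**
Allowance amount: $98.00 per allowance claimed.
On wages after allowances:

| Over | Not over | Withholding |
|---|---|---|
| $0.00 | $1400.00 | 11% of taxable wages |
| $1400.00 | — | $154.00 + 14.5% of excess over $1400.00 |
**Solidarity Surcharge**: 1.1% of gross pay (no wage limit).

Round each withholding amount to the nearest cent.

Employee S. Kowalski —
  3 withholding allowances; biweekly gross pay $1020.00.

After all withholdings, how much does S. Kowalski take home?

$928.92

Canton Income Tax: taxable = $1020.00 − 3×$98.00 = $726.00
  11% × $726.00 = $79.86
Solidarity Surcharge: 1.1% × $1020.00 = $11.22
Total withheld: $79.86 + $11.22 = $91.08
Net pay: $1020.00 − $91.08 = $928.92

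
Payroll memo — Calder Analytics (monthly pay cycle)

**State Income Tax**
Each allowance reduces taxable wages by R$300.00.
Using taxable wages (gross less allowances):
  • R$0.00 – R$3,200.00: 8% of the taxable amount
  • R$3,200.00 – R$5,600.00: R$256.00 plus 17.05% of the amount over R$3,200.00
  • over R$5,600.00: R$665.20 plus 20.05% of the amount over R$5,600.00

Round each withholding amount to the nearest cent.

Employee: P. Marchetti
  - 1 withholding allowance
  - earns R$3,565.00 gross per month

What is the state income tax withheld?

R$267.08

State Income Tax: taxable = R$3,565.00 − 1×R$300.00 = R$3,265.00
  R$256.00 + 17.05% × (R$3,265.00 − R$3,200.00) = R$256.00 + 17.05% × R$65.00 = R$267.08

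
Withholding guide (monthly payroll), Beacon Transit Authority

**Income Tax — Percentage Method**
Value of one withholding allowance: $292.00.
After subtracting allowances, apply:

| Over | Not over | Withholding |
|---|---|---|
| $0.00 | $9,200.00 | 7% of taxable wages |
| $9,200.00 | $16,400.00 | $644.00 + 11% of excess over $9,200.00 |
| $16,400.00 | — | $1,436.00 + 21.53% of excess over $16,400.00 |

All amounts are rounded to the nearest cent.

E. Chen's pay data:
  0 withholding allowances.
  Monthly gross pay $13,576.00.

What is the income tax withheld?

$1,125.36

Income Tax: taxable = $13,576.00
  $644.00 + 11% × ($13,576.00 − $9,200.00) = $644.00 + 11% × $4,376.00 = $1,125.36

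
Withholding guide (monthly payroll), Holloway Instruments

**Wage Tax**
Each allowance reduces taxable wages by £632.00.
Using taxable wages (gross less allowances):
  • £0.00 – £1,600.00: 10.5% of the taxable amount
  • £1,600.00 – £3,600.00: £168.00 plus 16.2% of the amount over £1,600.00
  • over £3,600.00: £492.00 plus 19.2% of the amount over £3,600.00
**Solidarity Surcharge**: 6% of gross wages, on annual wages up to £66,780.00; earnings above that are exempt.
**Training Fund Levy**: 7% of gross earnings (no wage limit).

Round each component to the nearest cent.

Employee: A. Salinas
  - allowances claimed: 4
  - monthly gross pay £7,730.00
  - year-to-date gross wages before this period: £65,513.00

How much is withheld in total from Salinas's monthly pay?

Wage Tax: taxable = £7,730.00 − 4×£632.00 = £5,202.00
  £492.00 + 19.2% × (£5,202.00 − £3,600.00) = £492.00 + 19.2% × £1,602.00 = £799.58
Solidarity Surcharge: cap £66,780.00 − YTD £65,513.00 = £1,267.00 subject; 6% × £1,267.00 = £76.02
Training Fund Levy: 7% × £7,730.00 = £541.10
Total: £799.58 + £76.02 + £541.10 = £1,416.70

£1,416.70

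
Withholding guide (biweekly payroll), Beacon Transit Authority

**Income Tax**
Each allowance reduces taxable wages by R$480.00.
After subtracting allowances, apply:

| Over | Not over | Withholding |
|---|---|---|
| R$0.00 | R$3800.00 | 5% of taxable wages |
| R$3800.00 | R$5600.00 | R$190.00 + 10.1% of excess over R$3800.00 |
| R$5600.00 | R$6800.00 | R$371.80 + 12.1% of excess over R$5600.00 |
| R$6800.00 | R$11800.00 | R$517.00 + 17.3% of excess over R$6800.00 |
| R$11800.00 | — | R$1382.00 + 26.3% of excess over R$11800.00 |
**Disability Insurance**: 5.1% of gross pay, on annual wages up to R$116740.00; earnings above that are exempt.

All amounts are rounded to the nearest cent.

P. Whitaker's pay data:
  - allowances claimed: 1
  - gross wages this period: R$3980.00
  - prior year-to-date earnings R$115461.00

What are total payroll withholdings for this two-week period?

Income Tax: taxable = R$3980.00 − 1×R$480.00 = R$3500.00
  5% × R$3500.00 = R$175.00
Disability Insurance: cap R$116740.00 − YTD R$115461.00 = R$1279.00 subject; 5.1% × R$1279.00 = R$65.23
Total: R$175.00 + R$65.23 = R$240.23

R$240.23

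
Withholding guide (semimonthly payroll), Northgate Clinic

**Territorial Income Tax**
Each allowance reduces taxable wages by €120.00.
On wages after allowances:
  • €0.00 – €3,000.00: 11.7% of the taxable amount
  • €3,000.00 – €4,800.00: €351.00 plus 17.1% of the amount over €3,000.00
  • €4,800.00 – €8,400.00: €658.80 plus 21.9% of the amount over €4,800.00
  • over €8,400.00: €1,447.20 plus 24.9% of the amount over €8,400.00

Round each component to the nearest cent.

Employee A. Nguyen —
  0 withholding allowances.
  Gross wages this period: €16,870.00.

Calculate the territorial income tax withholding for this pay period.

Territorial Income Tax: taxable = €16,870.00
  €1,447.20 + 24.9% × (€16,870.00 − €8,400.00) = €1,447.20 + 24.9% × €8,470.00 = €3,556.23

€3,556.23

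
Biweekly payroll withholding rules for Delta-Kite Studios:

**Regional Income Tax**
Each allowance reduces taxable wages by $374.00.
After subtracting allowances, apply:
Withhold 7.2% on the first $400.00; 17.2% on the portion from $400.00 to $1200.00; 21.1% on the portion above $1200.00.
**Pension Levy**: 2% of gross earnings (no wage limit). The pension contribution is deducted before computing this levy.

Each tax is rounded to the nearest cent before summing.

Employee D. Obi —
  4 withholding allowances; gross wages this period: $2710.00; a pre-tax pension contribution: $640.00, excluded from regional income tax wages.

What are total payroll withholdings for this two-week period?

$100.13

Regional Income Tax: taxable = $2710.00 − $640.00 − 4×$374.00 = $574.00
  $28.80 + 17.2% × ($574.00 − $400.00) = $28.80 + 17.2% × $174.00 = $58.73
Pension Levy: 2% × $2070.00 = $41.40
Total: $58.73 + $41.40 = $100.13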